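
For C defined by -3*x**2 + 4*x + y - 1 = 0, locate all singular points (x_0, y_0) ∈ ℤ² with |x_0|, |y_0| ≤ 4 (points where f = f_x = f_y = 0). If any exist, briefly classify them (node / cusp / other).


No singular points in the scanned grid; C is smooth there.

Compute partial derivatives:
  f_x = 4 - 6*x.
  f_y = 1.
f_y = 1 is a nonzero constant, so f_y never vanishes: no point (x, y) can satisfy f = f_x = f_y = 0. In particular no (x, y) ∈ {−4, ..., 4}² is singular; the curve is smooth.


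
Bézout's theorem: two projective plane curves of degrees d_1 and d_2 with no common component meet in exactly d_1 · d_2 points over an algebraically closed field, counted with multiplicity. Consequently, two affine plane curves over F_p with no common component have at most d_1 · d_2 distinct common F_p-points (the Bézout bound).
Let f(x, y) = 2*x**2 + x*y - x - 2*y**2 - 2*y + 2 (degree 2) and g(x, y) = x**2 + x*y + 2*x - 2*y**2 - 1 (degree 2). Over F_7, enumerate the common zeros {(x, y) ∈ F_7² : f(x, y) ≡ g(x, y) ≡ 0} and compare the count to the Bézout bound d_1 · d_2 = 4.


Common zeros: {(3, 5)}; count = 1; Bézout bound = 4.

deg(f) = 2, deg(g) = 2, so Bézout bound = 4.
Scan x ∈ F_7. For each x, list the y ∈ F_7 with f(x, y) ≡ 0 and those with g(x, y) ≡ 0 (mod 7); the common zeros in that column are the intersection.
  x = 0: f ≡ 0 at y ∈ ∅; g ≡ 0 at y ∈ ∅; common: ∅.
  x = 1: f ≡ 0 at y ∈ {1, 2}; g ≡ 0 at y ∈ ∅; common: ∅.
  x = 2: f ≡ 0 at y ∈ {2, 5}; g ≡ 0 at y ∈ {0, 1}; common: ∅.
  x = 3: f ≡ 0 at y ∈ {5, 6}; g ≡ 0 at y ∈ {0, 5}; common: {5}.
  x = 4: f ≡ 0 at y ∈ ∅; g ≡ 0 at y ∈ {4, 5}; common: ∅.
  x = 5: f ≡ 0 at y ∈ {6}; g ≡ 0 at y ∈ ∅; common: ∅.
  x = 6: f ≡ 0 at y ∈ {1}; g ≡ 0 at y ∈ ∅; common: ∅.
Collecting: common zeros = {(3, 5)}, so the count is 1.
Comparison with the Bézout bound: 1 ≤ 4 = deg(f)·deg(g), as expected for curves with no common component (the affine F_7-count falls short of the bound because intersections may lie at infinity, over extension fields, or carry multiplicity).


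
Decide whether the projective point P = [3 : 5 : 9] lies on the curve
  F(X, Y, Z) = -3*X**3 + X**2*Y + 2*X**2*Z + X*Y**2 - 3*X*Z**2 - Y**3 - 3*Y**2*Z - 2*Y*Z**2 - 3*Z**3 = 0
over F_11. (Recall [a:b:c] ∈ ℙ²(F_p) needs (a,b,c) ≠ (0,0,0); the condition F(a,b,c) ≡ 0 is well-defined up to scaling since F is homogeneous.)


F(3,5,9) ≡ 9 (mod 11); P is NOT on the curve.

Evaluate F(3, 5, 9) term-by-term (mod 11).
  -3*X**3 ↦ -3·27·1·1 = -81
  X**2*Y ↦ 1·9·5·1 = 45
  2*X**2*Z ↦ 2·9·1·9 = 162
  X*Y**2 ↦ 1·3·25·1 = 75
  -3*X*Z**2 ↦ -3·3·1·81 = -729
  -Y**3 ↦ -1·1·125·1 = -125
  -3*Y**2*Z ↦ -3·1·25·9 = -675
  -2*Y*Z**2 ↦ -2·1·5·81 = -810
  -3*Z**3 ↦ -3·1·1·729 = -2187
Sum: F(3, 5, 9) = (-81) + (45) + (162) + (75) + (-729) + (-125) + (-675) + (-810) + (-2187) = -4325.
Reducing mod 11: -4325 ≡ 9 (mod 11).
Since F(a, b, c) ≡ 9 ≠ 0 (mod 11), P does NOT lie on the curve.


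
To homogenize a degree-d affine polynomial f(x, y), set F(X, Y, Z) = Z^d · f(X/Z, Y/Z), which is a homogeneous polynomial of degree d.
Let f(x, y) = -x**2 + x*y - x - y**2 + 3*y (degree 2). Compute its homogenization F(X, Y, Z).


F(X, Y, Z) = -X**2 + X*Y - X*Z - Y**2 + 3*Y*Z

deg(f) = 2.
Substitute x = X/Z, y = Y/Z into f, then multiply by Z^2.
  monomial -1·x^2·y^0 ↦ -1·X^2·Y^0·Z^0.
  monomial 1·x^1·y^1 ↦ 1·X^1·Y^1·Z^0.
  monomial -1·x^1·y^0 ↦ -1·X^1·Y^0·Z^1.
  monomial -1·x^0·y^2 ↦ -1·X^0·Y^2·Z^0.
  monomial 3·x^0·y^1 ↦ 3·X^0·Y^1·Z^1.
Collecting: F(X, Y, Z) = -X**2 + X*Y - X*Z - Y**2 + 3*Y*Z.


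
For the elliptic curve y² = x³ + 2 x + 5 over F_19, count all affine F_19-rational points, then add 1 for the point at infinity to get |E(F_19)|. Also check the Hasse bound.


Affine points = {(0, 9), (0, 10), (2, 6), (2, 13), (3, 0), (4, 1), (4, 18), (5, 8), (5, 11), (6, 9), (6, 10), (7, 1), (7, 18), (8, 1), (8, 18), (9, 7), (9, 12), (11, 3), (11, 16), (12, 3), (12, 16), (13, 9), (13, 10), (15, 3), (15, 16)}; affine count = 25; |E(F_19)| = 26.

Discriminant check: Δ ∝ 4a³ + 27b² = 4·2³ + 27·5² = 4·8 + 27·25 ≡ 4 (mod 19). Nonzero ⇒ E is nonsingular.
For each x ∈ F_19, compute rhs = x³ + 2·x + 5 mod 19, then count y ∈ F_19 with y² ≡ rhs.
  x = 0: rhs = 5, matching y values: 9, 10 (2 points).
  x = 1: rhs = 8, matching y values: none (0 points).
  x = 2: rhs = 17, matching y values: 6, 13 (2 points).
  x = 3: rhs = 0, matching y values: 0 (1 points).
  x = 4: rhs = 1, matching y values: 1, 18 (2 points).
  x = 5: rhs = 7, matching y values: 8, 11 (2 points).
  x = 6: rhs = 5, matching y values: 9, 10 (2 points).
  x = 7: rhs = 1, matching y values: 1, 18 (2 points).
  x = 8: rhs = 1, matching y values: 1, 18 (2 points).
  x = 9: rhs = 11, matching y values: 7, 12 (2 points).
  x = 10: rhs = 18, matching y values: none (0 points).
  x = 11: rhs = 9, matching y values: 3, 16 (2 points).
  x = 12: rhs = 9, matching y values: 3, 16 (2 points).
  x = 13: rhs = 5, matching y values: 9, 10 (2 points).
  x = 14: rhs = 3, matching y values: none (0 points).
  x = 15: rhs = 9, matching y values: 3, 16 (2 points).
  x = 16: rhs = 10, matching y values: none (0 points).
  x = 17: rhs = 12, matching y values: none (0 points).
  x = 18: rhs = 2, matching y values: none (0 points).
Total affine count: 25.
Full point count |E(F_19)| = 25 + 1 = 26.
Hasse bound: |26 − (19+1)| = |6| = 6 ≤ 2√19 ≈ 8.7178 ✓.


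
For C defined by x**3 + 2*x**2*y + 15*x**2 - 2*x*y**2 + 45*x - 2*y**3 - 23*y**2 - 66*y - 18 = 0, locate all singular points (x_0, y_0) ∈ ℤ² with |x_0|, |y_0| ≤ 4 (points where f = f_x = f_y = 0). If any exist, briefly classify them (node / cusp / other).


Singular points: {(-3, -3)}; classification: cusp.

Compute partial derivatives:
  f_x = 3*x**2 + 4*x*y + 30*x - 2*y**2 + 45.
  f_y = 2*x**2 - 4*x*y - 6*y**2 - 46*y - 66.
Scan x_0 ∈ {−4, ..., 4}. For each x_0, f_y(x_0, y) is a polynomial in y; find its integer roots y ∈ {−4, ..., 4}, then test f_x and f at those candidates.
  x = -4: f_y(-4, y) = -6*y**2 - 30*y - 34; no integer root y with |y| ≤ 4.
  x = -3: f_y(-3, y) = -6*y**2 - 34*y - 48; vanishes at y ∈ {-3}. (-3, -3): f_x = 0, f = 0 — SINGULAR.
  x = -2: f_y(-2, y) = -6*y**2 - 38*y - 58; no integer root y with |y| ≤ 4.
  x = -1: f_y(-1, y) = -6*y**2 - 42*y - 64; no integer root y with |y| ≤ 4.
  x = 0: f_y(0, y) = -6*y**2 - 46*y - 66; no integer root y with |y| ≤ 4.
  x = 1: f_y(1, y) = -6*y**2 - 50*y - 64; no integer root y with |y| ≤ 4.
  x = 2: f_y(2, y) = -6*y**2 - 54*y - 58; no integer root y with |y| ≤ 4.
  x = 3: f_y(3, y) = -6*y**2 - 58*y - 48; no integer root y with |y| ≤ 4.
  x = 4: f_y(4, y) = -6*y**2 - 62*y - 34; no integer root y with |y| ≤ 4.
Only singular point on the grid: (-3, -3).
Classify: substitute x = -3 + u, y = -3 + v and expand: f = u**3 + 2*u**2*v - 2*u*v**2 - 2*v**3 + v**2.
No constant or linear terms (consistent with a singular point). Quadratic part: v**2. Cubic part: u**3 + 2*u**2*v - 2*u*v**2 - 2*v**3.
The quadratic part v**2 is a perfect square, so there is a single (double) tangent line v = 0, i.e. y = -3. Restricting the cubic part to that line (v = 0) leaves u**3 ≠ 0, so f is not divisible by v and the branch is v² ≈ -u**3 to lowest order — this is a cusp.
Classification: cusp.


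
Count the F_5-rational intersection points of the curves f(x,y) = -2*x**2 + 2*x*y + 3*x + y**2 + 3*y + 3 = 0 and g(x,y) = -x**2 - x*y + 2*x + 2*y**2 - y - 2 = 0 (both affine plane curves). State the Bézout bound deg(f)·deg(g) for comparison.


Common zeros: ∅; count = 0; Bézout bound = 4.

deg(f) = 2, deg(g) = 2, so Bézout bound = 4.
Scan x ∈ F_5. For each x, list the y ∈ F_5 with f(x, y) ≡ 0 and those with g(x, y) ≡ 0 (mod 5); the common zeros in that column are the intersection.
  x = 0: f ≡ 0 at y ∈ ∅; g ≡ 0 at y ∈ ∅; common: ∅.
  x = 1: f ≡ 0 at y ∈ {1, 4}; g ≡ 0 at y ∈ ∅; common: ∅.
  x = 2: f ≡ 0 at y ∈ {4}; g ≡ 0 at y ∈ {2}; common: ∅.
  x = 3: f ≡ 0 at y ∈ {3}; g ≡ 0 at y ∈ {0, 2}; common: ∅.
  x = 4: f ≡ 0 at y ∈ {1, 3}; g ≡ 0 at y ∈ {0}; common: ∅.
Collecting: common zeros = ∅, so the count is 0.
Comparison with the Bézout bound: 0 ≤ 4 = deg(f)·deg(g), as expected for curves with no common component (the affine F_5-count falls short of the bound because intersections may lie at infinity, over extension fields, or carry multiplicity).


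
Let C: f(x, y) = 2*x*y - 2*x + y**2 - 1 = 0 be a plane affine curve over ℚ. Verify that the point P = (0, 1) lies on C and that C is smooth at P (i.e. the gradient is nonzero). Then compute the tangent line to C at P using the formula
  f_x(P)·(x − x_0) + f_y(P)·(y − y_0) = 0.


Tangent line at P: 2*y - 2 = 0.

Step 1: f(0, 1) = 0, so P lies on C.
Step 2: partial derivatives
  f_x(x, y) = 2*y - 2, f_y(x, y) = 2*x + 2*y.
  f_x(P) = 0, f_y(P) = 2 (gradient nonzero, so P is smooth).
Step 3: tangent line at P: 0·(x − 0) + 2·(y − 1) = 0.
Expanding: 2*y - 2 = 0.


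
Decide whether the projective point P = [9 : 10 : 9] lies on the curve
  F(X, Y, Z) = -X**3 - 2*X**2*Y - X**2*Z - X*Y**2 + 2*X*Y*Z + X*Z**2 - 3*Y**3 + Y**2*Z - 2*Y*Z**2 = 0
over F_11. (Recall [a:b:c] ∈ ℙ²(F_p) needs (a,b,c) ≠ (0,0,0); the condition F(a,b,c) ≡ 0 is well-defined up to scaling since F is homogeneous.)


F(9,10,9) ≡ 8 (mod 11); P is NOT on the curve.

Evaluate F(9, 10, 9) term-by-term (mod 11).
  -X**3 ↦ -1·729·1·1 = -729
  -2*X**2*Y ↦ -2·81·10·1 = -1620
  -X**2*Z ↦ -1·81·1·9 = -729
  -X*Y**2 ↦ -1·9·100·1 = -900
  2*X*Y*Z ↦ 2·9·10·9 = 1620
  X*Z**2 ↦ 1·9·1·81 = 729
  -3*Y**3 ↦ -3·1·1000·1 = -3000
  Y**2*Z ↦ 1·1·100·9 = 900
  -2*Y*Z**2 ↦ -2·1·10·81 = -1620
Sum: F(9, 10, 9) = (-729) + (-1620) + (-729) + (-900) + (1620) + (729) + (-3000) + (900) + (-1620) = -5349.
Reducing mod 11: -5349 ≡ 8 (mod 11).
Since F(a, b, c) ≡ 8 ≠ 0 (mod 11), P does NOT lie on the curve.


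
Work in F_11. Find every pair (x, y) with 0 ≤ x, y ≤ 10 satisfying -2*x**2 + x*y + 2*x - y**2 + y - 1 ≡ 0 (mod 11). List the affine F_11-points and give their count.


Affine F_11-points: {(1, 1), (2, 7), (5, 2), (5, 4), (6, 1), (6, 6), (8, 2), (8, 7), (9, 4), (9, 6)}; count = 10.

For each of the 121 pairs (x, y) ∈ F_11², evaluate f(x, y) mod 11. Record the zeros.
  x = 0: [0↦10, 1↦10, 2↦8, 3↦4, 4↦9, 5↦1, 6↦2, 7↦1, 8↦9, 9↦4, 10↦8]  zeros at y ∈ ∅
  x = 1: [0↦10, 1↦0, 2↦10, 3↦7, 4↦2, 5↦6, 6↦8, 7↦8, 8↦6, 9↦2, 10↦7]  zeros at y ∈ {1}
  x = 2: [0↦6, 1↦8, 2↦8, 3↦6, 4↦2, 5↦7, 6↦10, 7↦0, 8↦10, 9↦7, 10↦2]  zeros at y ∈ {7}
  x = 3: [0↦9, 1↦1, 2↦2, 3↦1, 4↦9, 5↦4, 6↦8, 7↦10, 8↦10, 9↦8, 10↦4]  zeros at y ∈ ∅
  x = 4: [0↦8, 1↦1, 2↦3, 3↦3, 4↦1, 5↦8, 6↦2, 7↦5, 8↦6, 9↦5, 10↦2]  zeros at y ∈ ∅
  x = 5: [0↦3, 1↦8, 2↦0, 3↦1, 4↦0, 5↦8, 6↦3, 7↦7, 8↦9, 9↦9, 10↦7]  zeros at y ∈ {2, 4}
  x = 6: [0↦5, 1↦0, 2↦4, 3↦6, 4↦6, 5↦4, 6↦0, 7↦5, 8↦8, 9↦9, 10↦8]  zeros at y ∈ {1, 6}
  x = 7: [0↦3, 1↦10, 2↦4, 3↦7, 4↦8, 5↦7, 6↦4, 7↦10, 8↦3, 9↦5, 10↦5]  zeros at y ∈ ∅
  x = 8: [0↦8, 1↦5, 2↦0, 3↦4, 4↦6, 5↦6, 6↦4, 7↦0, 8↦5, 9↦8, 10↦9]  zeros at y ∈ {2, 7}
  x = 9: [0↦9, 1↦7, 2↦3, 3↦8, 4↦0, 5↦1, 6↦0, 7↦8, 8↦3, 9↦7, 10↦9]  zeros at y ∈ {4, 6}
  x = 10: [0↦6, 1↦5, 2↦2, 3↦8, 4↦1, 5↦3, 6↦3, 7↦1, 8↦8, 9↦2, 10↦5]  zeros at y ∈ ∅
Collecting zeros: affine points = {(1, 1), (2, 7), (5, 2), (5, 4), (6, 1), (6, 6), (8, 2), (8, 7), (9, 4), (9, 6)}.
Total count |C(F_11)_aff| = 10.


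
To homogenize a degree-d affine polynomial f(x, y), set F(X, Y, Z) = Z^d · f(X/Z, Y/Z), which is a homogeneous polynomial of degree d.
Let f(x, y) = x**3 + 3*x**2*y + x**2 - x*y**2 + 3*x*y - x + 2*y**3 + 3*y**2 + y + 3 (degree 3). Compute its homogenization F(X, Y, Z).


F(X, Y, Z) = X**3 + 3*X**2*Y + X**2*Z - X*Y**2 + 3*X*Y*Z - X*Z**2 + 2*Y**3 + 3*Y**2*Z + Y*Z**2 + 3*Z**3

deg(f) = 3.
Substitute x = X/Z, y = Y/Z into f, then multiply by Z^3.
  monomial 1·x^3·y^0 ↦ 1·X^3·Y^0·Z^0.
  monomial 3·x^2·y^1 ↦ 3·X^2·Y^1·Z^0.
  monomial 1·x^2·y^0 ↦ 1·X^2·Y^0·Z^1.
  monomial -1·x^1·y^2 ↦ -1·X^1·Y^2·Z^0.
  monomial 3·x^1·y^1 ↦ 3·X^1·Y^1·Z^1.
  monomial -1·x^1·y^0 ↦ -1·X^1·Y^0·Z^2.
  monomial 2·x^0·y^3 ↦ 2·X^0·Y^3·Z^0.
  monomial 3·x^0·y^2 ↦ 3·X^0·Y^2·Z^1.
  monomial 1·x^0·y^1 ↦ 1·X^0·Y^1·Z^2.
  monomial 3·x^0·y^0 ↦ 3·X^0·Y^0·Z^3.
Collecting: F(X, Y, Z) = X**3 + 3*X**2*Y + X**2*Z - X*Y**2 + 3*X*Y*Z - X*Z**2 + 2*Y**3 + 3*Y**2*Z + Y*Z**2 + 3*Z**3.


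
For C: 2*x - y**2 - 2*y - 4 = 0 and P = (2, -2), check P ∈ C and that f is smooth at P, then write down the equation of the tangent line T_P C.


Tangent line at P: 2*x + 2*y = 0.

Step 1: f(2, -2) = 0, so P lies on C.
Step 2: partial derivatives
  f_x(x, y) = 2, f_y(x, y) = -2*y - 2.
  f_x(P) = 2, f_y(P) = 2 (gradient nonzero, so P is smooth).
Step 3: tangent line at P: 2·(x − 2) + 2·(y − -2) = 0.
Expanding: 2*x + 2*y = 0.


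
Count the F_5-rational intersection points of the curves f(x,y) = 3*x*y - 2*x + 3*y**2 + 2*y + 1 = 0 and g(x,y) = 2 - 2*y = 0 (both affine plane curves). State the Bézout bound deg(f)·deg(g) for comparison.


Common zeros: {(4, 1)}; count = 1; Bézout bound = 2.

deg(f) = 2, deg(g) = 1, so Bézout bound = 2.
Scan x ∈ F_5. For each x, list the y ∈ F_5 with f(x, y) ≡ 0 and those with g(x, y) ≡ 0 (mod 5); the common zeros in that column are the intersection.
  x = 0: f ≡ 0 at y ∈ ∅; g ≡ 0 at y ∈ {1}; common: ∅.
  x = 1: f ≡ 0 at y ∈ ∅; g ≡ 0 at y ∈ {1}; common: ∅.
  x = 2: f ≡ 0 at y ∈ {2}; g ≡ 0 at y ∈ {1}; common: ∅.
  x = 3: f ≡ 0 at y ∈ {0, 3}; g ≡ 0 at y ∈ {1}; common: ∅.
  x = 4: f ≡ 0 at y ∈ {1}; g ≡ 0 at y ∈ {1}; common: {1}.
Collecting: common zeros = {(4, 1)}, so the count is 1.
Comparison with the Bézout bound: 1 ≤ 2 = deg(f)·deg(g), as expected for curves with no common component (the affine F_5-count falls short of the bound because intersections may lie at infinity, over extension fields, or carry multiplicity).


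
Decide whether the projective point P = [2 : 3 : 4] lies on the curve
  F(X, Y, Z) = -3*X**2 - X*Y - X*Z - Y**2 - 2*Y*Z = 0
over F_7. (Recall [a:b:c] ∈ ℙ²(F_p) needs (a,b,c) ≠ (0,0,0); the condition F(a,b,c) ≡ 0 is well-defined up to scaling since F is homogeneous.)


F(2,3,4) ≡ 4 (mod 7); P is NOT on the curve.

Evaluate F(2, 3, 4) term-by-term (mod 7).
  -3*X**2 ↦ -3·4·1·1 = -12
  -X*Y ↦ -1·2·3·1 = -6
  -X*Z ↦ -1·2·1·4 = -8
  -Y**2 ↦ -1·1·9·1 = -9
  -2*Y*Z ↦ -2·1·3·4 = -24
Sum: F(2, 3, 4) = (-12) + (-6) + (-8) + (-9) + (-24) = -59.
Reducing mod 7: -59 ≡ 4 (mod 7).
Since F(a, b, c) ≡ 4 ≠ 0 (mod 7), P does NOT lie on the curve.


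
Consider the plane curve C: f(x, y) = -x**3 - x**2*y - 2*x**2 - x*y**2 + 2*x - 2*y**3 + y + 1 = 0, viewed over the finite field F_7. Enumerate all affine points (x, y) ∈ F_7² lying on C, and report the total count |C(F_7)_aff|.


Affine F_7-points: {(0, 1), (1, 0), (1, 3), (6, 2)}; count = 4.

For each of the 49 pairs (x, y) ∈ F_7², evaluate f(x, y) mod 7. Record the zeros.
  x = 0: [0↦1, 1↦0, 2↦1, 3↦6, 4↦3, 5↦1, 6↦2]  zeros at y ∈ {1}
  x = 1: [0↦0, 1↦4, 2↦1, 3↦0, 4↦3, 5↦5, 6↦1]  zeros at y ∈ {0, 3}
  x = 2: [0↦3, 1↦3, 2↦1, 3↦6, 4↦6, 5↦3, 6↦6]  zeros at y ∈ ∅
  x = 3: [0↦4, 1↦5, 2↦2, 3↦4, 4↦6, 5↦3, 6↦4]  zeros at y ∈ ∅
  x = 4: [0↦4, 1↦4, 2↦5, 3↦2, 4↦4, 5↦6, 6↦3]  zeros at y ∈ ∅
  x = 5: [0↦4, 1↦1, 2↦4, 3↦1, 4↦1, 5↦6, 6↦4]  zeros at y ∈ ∅
  x = 6: [0↦5, 1↦4, 2↦0, 3↦2, 4↦5, 5↦4, 6↦1]  zeros at y ∈ {2}
Collecting zeros: affine points = {(0, 1), (1, 0), (1, 3), (6, 2)}.
Total count |C(F_7)_aff| = 4.


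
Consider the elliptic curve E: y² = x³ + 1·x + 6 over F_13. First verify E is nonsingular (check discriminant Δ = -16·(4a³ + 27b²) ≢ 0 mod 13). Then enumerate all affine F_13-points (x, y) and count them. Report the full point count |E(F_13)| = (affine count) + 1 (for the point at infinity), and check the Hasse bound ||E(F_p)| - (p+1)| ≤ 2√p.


Affine points = {(2, 4), (2, 9), (3, 6), (3, 7), (4, 3), (4, 10), (9, 4), (9, 9), (11, 3), (11, 10), (12, 2), (12, 11)}; affine count = 12; |E(F_13)| = 13.

Discriminant check: Δ ∝ 4a³ + 27b² = 4·1³ + 27·6² = 4·1 + 27·36 ≡ 1 (mod 13). Nonzero ⇒ E is nonsingular.
For each x ∈ F_13, compute rhs = x³ + 1·x + 6 mod 13, then count y ∈ F_13 with y² ≡ rhs.
  x = 0: rhs = 6, matching y values: none (0 points).
  x = 1: rhs = 8, matching y values: none (0 points).
  x = 2: rhs = 3, matching y values: 4, 9 (2 points).
  x = 3: rhs = 10, matching y values: 6, 7 (2 points).
  x = 4: rhs = 9, matching y values: 3, 10 (2 points).
  x = 5: rhs = 6, matching y values: none (0 points).
  x = 6: rhs = 7, matching y values: none (0 points).
  x = 7: rhs = 5, matching y values: none (0 points).
  x = 8: rhs = 6, matching y values: none (0 points).
  x = 9: rhs = 3, matching y values: 4, 9 (2 points).
  x = 10: rhs = 2, matching y values: none (0 points).
  x = 11: rhs = 9, matching y values: 3, 10 (2 points).
  x = 12: rhs = 4, matching y values: 2, 11 (2 points).
Total affine count: 12.
Full point count |E(F_13)| = 12 + 1 = 13.
Hasse bound: |13 − (13+1)| = |-1| = 1 ≤ 2√13 ≈ 7.2111 ✓.


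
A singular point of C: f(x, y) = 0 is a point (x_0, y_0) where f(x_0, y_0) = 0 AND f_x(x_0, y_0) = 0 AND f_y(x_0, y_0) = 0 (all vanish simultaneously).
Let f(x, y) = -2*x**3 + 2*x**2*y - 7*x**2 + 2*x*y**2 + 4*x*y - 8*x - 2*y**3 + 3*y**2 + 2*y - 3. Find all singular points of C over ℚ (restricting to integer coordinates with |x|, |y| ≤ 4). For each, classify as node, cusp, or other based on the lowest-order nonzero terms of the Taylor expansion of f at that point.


Singular points: {(-1, 0)}; classification: node.

Compute partial derivatives:
  f_x = -6*x**2 + 4*x*y - 14*x + 2*y**2 + 4*y - 8.
  f_y = 2*x**2 + 4*x*y + 4*x - 6*y**2 + 6*y + 2.
Scan x_0 ∈ {−4, ..., 4}. For each x_0, f_y(x_0, y) is a polynomial in y; find its integer roots y ∈ {−4, ..., 4}, then test f_x and f at those candidates.
  x = -4: f_y(-4, y) = -6*y**2 - 10*y + 18; no integer root y with |y| ≤ 4.
  x = -3: f_y(-3, y) = -6*y**2 - 6*y + 8; no integer root y with |y| ≤ 4.
  x = -2: f_y(-2, y) = -6*y**2 - 2*y + 2; no integer root y with |y| ≤ 4.
  x = -1: f_y(-1, y) = -6*y**2 + 2*y; vanishes at y ∈ {0}. (-1, 0): f_x = 0, f = 0 — SINGULAR.
  x = 0: f_y(0, y) = -6*y**2 + 6*y + 2; no integer root y with |y| ≤ 4.
  x = 1: f_y(1, y) = -6*y**2 + 10*y + 8; no integer root y with |y| ≤ 4.
  x = 2: f_y(2, y) = -6*y**2 + 14*y + 18; no integer root y with |y| ≤ 4.
  x = 3: f_y(3, y) = -6*y**2 + 18*y + 32; no integer root y with |y| ≤ 4.
  x = 4: f_y(4, y) = -6*y**2 + 22*y + 50; no integer root y with |y| ≤ 4.
Only singular point on the grid: (-1, 0).
Classify: substitute x = -1 + u, y = 0 + v and expand: f = -2*u**3 + 2*u**2*v - u**2 + 2*u*v**2 - 2*v**3 + v**2.
No constant or linear terms (consistent with a singular point). Quadratic part: -u**2 + v**2. Cubic part: -2*u**3 + 2*u**2*v + 2*u*v**2 - 2*v**3.
The quadratic part v**2 - u**2 = (v − u)(v + u) splits into two distinct linear factors, so there are two distinct tangent lines y − 0 = ±(x − -1) — this is a node (ordinary double point).
Classification: node.


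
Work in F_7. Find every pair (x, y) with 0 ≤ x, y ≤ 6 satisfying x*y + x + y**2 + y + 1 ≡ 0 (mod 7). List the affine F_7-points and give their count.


Affine F_7-points: {(0, 2), (0, 4), (2, 1), (2, 3), (3, 5), (6, 0)}; count = 6.

For each of the 49 pairs (x, y) ∈ F_7², evaluate f(x, y) mod 7. Record the zeros.
  x = 0: [0↦1, 1↦3, 2↦0, 3↦6, 4↦0, 5↦3, 6↦1]  zeros at y ∈ {2, 4}
  x = 1: [0↦2, 1↦5, 2↦3, 3↦3, 4↦5, 5↦2, 6↦1]  zeros at y ∈ ∅
  x = 2: [0↦3, 1↦0, 2↦6, 3↦0, 4↦3, 5↦1, 6↦1]  zeros at y ∈ {1, 3}
  x = 3: [0↦4, 1↦2, 2↦2, 3↦4, 4↦1, 5↦0, 6↦1]  zeros at y ∈ {5}
  x = 4: [0↦5, 1↦4, 2↦5, 3↦1, 4↦6, 5↦6, 6↦1]  zeros at y ∈ ∅
  x = 5: [0↦6, 1↦6, 2↦1, 3↦5, 4↦4, 5↦5, 6↦1]  zeros at y ∈ ∅
  x = 6: [0↦0, 1↦1, 2↦4, 3↦2, 4↦2, 5↦4, 6↦1]  zeros at y ∈ {0}
Collecting zeros: affine points = {(0, 2), (0, 4), (2, 1), (2, 3), (3, 5), (6, 0)}.
Total count |C(F_7)_aff| = 6.


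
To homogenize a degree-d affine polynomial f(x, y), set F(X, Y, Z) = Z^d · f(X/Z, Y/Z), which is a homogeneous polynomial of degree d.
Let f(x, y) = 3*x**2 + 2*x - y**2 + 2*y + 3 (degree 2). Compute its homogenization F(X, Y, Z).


F(X, Y, Z) = 3*X**2 + 2*X*Z - Y**2 + 2*Y*Z + 3*Z**2

deg(f) = 2.
Substitute x = X/Z, y = Y/Z into f, then multiply by Z^2.
  monomial 3·x^2·y^0 ↦ 3·X^2·Y^0·Z^0.
  monomial 2·x^1·y^0 ↦ 2·X^1·Y^0·Z^1.
  monomial -1·x^0·y^2 ↦ -1·X^0·Y^2·Z^0.
  monomial 2·x^0·y^1 ↦ 2·X^0·Y^1·Z^1.
  monomial 3·x^0·y^0 ↦ 3·X^0·Y^0·Z^2.
Collecting: F(X, Y, Z) = 3*X**2 + 2*X*Z - Y**2 + 2*Y*Z + 3*Z**2.


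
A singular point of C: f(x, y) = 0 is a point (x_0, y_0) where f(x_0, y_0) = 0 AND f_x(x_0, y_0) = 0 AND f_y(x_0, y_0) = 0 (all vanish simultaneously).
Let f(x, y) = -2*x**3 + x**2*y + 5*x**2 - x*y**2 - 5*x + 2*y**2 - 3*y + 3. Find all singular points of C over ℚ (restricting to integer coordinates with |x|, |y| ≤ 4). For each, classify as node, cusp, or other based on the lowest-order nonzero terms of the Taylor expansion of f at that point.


Singular points: {(1, 1)}; classification: cusp.

Compute partial derivatives:
  f_x = -6*x**2 + 2*x*y + 10*x - y**2 - 5.
  f_y = x**2 - 2*x*y + 4*y - 3.
Scan x_0 ∈ {−4, ..., 4}. For each x_0, f_y(x_0, y) is a polynomial in y; find its integer roots y ∈ {−4, ..., 4}, then test f_x and f at those candidates.
  x = -4: f_y(-4, y) = 12*y + 13; no integer root y with |y| ≤ 4.
  x = -3: f_y(-3, y) = 10*y + 6; no integer root y with |y| ≤ 4.
  x = -2: f_y(-2, y) = 8*y + 1; no integer root y with |y| ≤ 4.
  x = -1: f_y(-1, y) = 6*y - 2; no integer root y with |y| ≤ 4.
  x = 0: f_y(0, y) = 4*y - 3; no integer root y with |y| ≤ 4.
  x = 1: f_y(1, y) = 2*y - 2; vanishes at y ∈ {1}. (1, 1): f_x = 0, f = 0 — SINGULAR.
  x = 2: f_y(2, y) = 1; no integer root y with |y| ≤ 4.
  x = 3: f_y(3, y) = 6 - 2*y; vanishes at y ∈ {3}. (3, 3): f_x = -20 ≠ 0.
  x = 4: f_y(4, y) = 13 - 4*y; no integer root y with |y| ≤ 4.
Only singular point on the grid: (1, 1).
Classify: substitute x = 1 + u, y = 1 + v and expand: f = -2*u**3 + u**2*v - u*v**2 + v**2.
No constant or linear terms (consistent with a singular point). Quadratic part: v**2. Cubic part: -2*u**3 + u**2*v - u*v**2.
The quadratic part v**2 is a perfect square, so there is a single (double) tangent line v = 0, i.e. y = 1. Restricting the cubic part to that line (v = 0) leaves -2*u**3 ≠ 0, so f is not divisible by v and the branch is v² ≈ 2*u**3 to lowest order — this is a cusp.
Classification: cusp.


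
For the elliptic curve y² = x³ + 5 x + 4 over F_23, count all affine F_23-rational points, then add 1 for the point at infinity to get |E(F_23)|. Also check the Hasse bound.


Affine points = {(0, 2), (0, 21), (3, 0), (5, 4), (5, 19), (8, 2), (8, 21), (13, 9), (13, 14), (14, 9), (14, 14), (15, 2), (15, 21), (19, 9), (19, 14), (20, 10), (20, 13), (21, 3), (21, 20)}; affine count = 19; |E(F_23)| = 20.

Discriminant check: Δ ∝ 4a³ + 27b² = 4·5³ + 27·4² = 4·125 + 27·16 ≡ 12 (mod 23). Nonzero ⇒ E is nonsingular.
For each x ∈ F_23, compute rhs = x³ + 5·x + 4 mod 23, then count y ∈ F_23 with y² ≡ rhs.
  x = 0: rhs = 4, matching y values: 2, 21 (2 points).
  x = 1: rhs = 10, matching y values: none (0 points).
  x = 2: rhs = 22, matching y values: none (0 points).
  x = 3: rhs = 0, matching y values: 0 (1 points).
  x = 4: rhs = 19, matching y values: none (0 points).
  x = 5: rhs = 16, matching y values: 4, 19 (2 points).
  x = 6: rhs = 20, matching y values: none (0 points).
  x = 7: rhs = 14, matching y values: none (0 points).
  x = 8: rhs = 4, matching y values: 2, 21 (2 points).
  x = 9: rhs = 19, matching y values: none (0 points).
  x = 10: rhs = 19, matching y values: none (0 points).
  x = 11: rhs = 10, matching y values: none (0 points).
  x = 12: rhs = 21, matching y values: none (0 points).
  x = 13: rhs = 12, matching y values: 9, 14 (2 points).
  x = 14: rhs = 12, matching y values: 9, 14 (2 points).
  x = 15: rhs = 4, matching y values: 2, 21 (2 points).
  x = 16: rhs = 17, matching y values: none (0 points).
  x = 17: rhs = 11, matching y values: none (0 points).
  x = 18: rhs = 15, matching y values: none (0 points).
  x = 19: rhs = 12, matching y values: 9, 14 (2 points).
  x = 20: rhs = 8, matching y values: 10, 13 (2 points).
  x = 21: rhs = 9, matching y values: 3, 20 (2 points).
  x = 22: rhs = 21, matching y values: none (0 points).
Total affine count: 19.
Full point count |E(F_23)| = 19 + 1 = 20.
Hasse bound: |20 − (23+1)| = |-4| = 4 ≤ 2√23 ≈ 9.5917 ✓.


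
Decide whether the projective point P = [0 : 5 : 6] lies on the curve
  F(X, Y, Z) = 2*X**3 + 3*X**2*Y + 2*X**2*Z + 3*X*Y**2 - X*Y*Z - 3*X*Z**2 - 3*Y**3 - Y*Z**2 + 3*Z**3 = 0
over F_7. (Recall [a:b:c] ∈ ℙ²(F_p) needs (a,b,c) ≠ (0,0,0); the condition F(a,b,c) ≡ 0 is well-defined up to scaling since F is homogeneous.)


F(0,5,6) ≡ 2 (mod 7); P is NOT on the curve.

Evaluate F(0, 5, 6) term-by-term (mod 7).
  2*X**3 ↦ 2·0·1·1 = 0
  3*X**2*Y ↦ 3·0·5·1 = 0
  2*X**2*Z ↦ 2·0·1·6 = 0
  3*X*Y**2 ↦ 3·0·25·1 = 0
  -X*Y*Z ↦ -1·0·5·6 = 0
  -3*X*Z**2 ↦ -3·0·1·36 = 0
  -3*Y**3 ↦ -3·1·125·1 = -375
  -Y*Z**2 ↦ -1·1·5·36 = -180
  3*Z**3 ↦ 3·1·1·216 = 648
Sum: F(0, 5, 6) = (0) + (0) + (0) + (0) + (0) + (0) + (-375) + (-180) + (648) = 93.
Reducing mod 7: 93 ≡ 2 (mod 7).
Since F(a, b, c) ≡ 2 ≠ 0 (mod 7), P does NOT lie on the curve.


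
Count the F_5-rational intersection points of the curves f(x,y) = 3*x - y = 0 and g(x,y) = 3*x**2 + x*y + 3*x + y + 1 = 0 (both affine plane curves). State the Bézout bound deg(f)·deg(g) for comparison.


Common zeros: ∅; count = 0; Bézout bound = 2.

deg(f) = 1, deg(g) = 2, so Bézout bound = 2.
Scan x ∈ F_5. For each x, list the y ∈ F_5 with f(x, y) ≡ 0 and those with g(x, y) ≡ 0 (mod 5); the common zeros in that column are the intersection.
  x = 0: f ≡ 0 at y ∈ {0}; g ≡ 0 at y ∈ {4}; common: ∅.
  x = 1: f ≡ 0 at y ∈ {3}; g ≡ 0 at y ∈ {4}; common: ∅.
  x = 2: f ≡ 0 at y ∈ {1}; g ≡ 0 at y ∈ {2}; common: ∅.
  x = 3: f ≡ 0 at y ∈ {4}; g ≡ 0 at y ∈ {2}; common: ∅.
  x = 4: f ≡ 0 at y ∈ {2}; g ≡ 0 at y ∈ ∅; common: ∅.
Collecting: common zeros = ∅, so the count is 0.
Comparison with the Bézout bound: 0 ≤ 2 = deg(f)·deg(g), as expected for curves with no common component (the affine F_5-count falls short of the bound because intersections may lie at infinity, over extension fields, or carry multiplicity).


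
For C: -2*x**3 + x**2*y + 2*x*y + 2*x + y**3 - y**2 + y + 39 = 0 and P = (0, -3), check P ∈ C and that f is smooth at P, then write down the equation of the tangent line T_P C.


Tangent line at P: -4*x + 34*y + 102 = 0.

Step 1: f(0, -3) = 0, so P lies on C.
Step 2: partial derivatives
  f_x(x, y) = -6*x**2 + 2*x*y + 2*y + 2, f_y(x, y) = x**2 + 2*x + 3*y**2 - 2*y + 1.
  f_x(P) = -4, f_y(P) = 34 (gradient nonzero, so P is smooth).
Step 3: tangent line at P: -4·(x − 0) + 34·(y − -3) = 0.
Expanding: -4*x + 34*y + 102 = 0.


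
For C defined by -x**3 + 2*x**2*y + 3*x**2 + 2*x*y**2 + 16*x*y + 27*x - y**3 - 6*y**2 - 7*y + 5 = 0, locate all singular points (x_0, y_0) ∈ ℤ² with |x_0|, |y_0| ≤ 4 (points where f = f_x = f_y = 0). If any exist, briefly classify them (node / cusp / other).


Singular points: {(-1, -3)}; classification: cusp.

Compute partial derivatives:
  f_x = -3*x**2 + 4*x*y + 6*x + 2*y**2 + 16*y + 27.
  f_y = 2*x**2 + 4*x*y + 16*x - 3*y**2 - 12*y - 7.
Scan x_0 ∈ {−4, ..., 4}. For each x_0, f_y(x_0, y) is a polynomial in y; find its integer roots y ∈ {−4, ..., 4}, then test f_x and f at those candidates.
  x = -4: f_y(-4, y) = -3*y**2 - 28*y - 39; no integer root y with |y| ≤ 4.
  x = -3: f_y(-3, y) = -3*y**2 - 24*y - 37; no integer root y with |y| ≤ 4.
  x = -2: f_y(-2, y) = -3*y**2 - 20*y - 31; no integer root y with |y| ≤ 4.
  x = -1: f_y(-1, y) = -3*y**2 - 16*y - 21; vanishes at y ∈ {-3}. (-1, -3): f_x = 0, f = 0 — SINGULAR.
  x = 0: f_y(0, y) = -3*y**2 - 12*y - 7; no integer root y with |y| ≤ 4.
  x = 1: f_y(1, y) = -3*y**2 - 8*y + 11; vanishes at y ∈ {1}. (1, 1): f_x = 52 ≠ 0.
  x = 2: f_y(2, y) = -3*y**2 - 4*y + 33; no integer root y with |y| ≤ 4.
  x = 3: f_y(3, y) = 59 - 3*y**2; no integer root y with |y| ≤ 4.
  x = 4: f_y(4, y) = -3*y**2 + 4*y + 89; no integer root y with |y| ≤ 4.
Only singular point on the grid: (-1, -3).
Classify: substitute x = -1 + u, y = -3 + v and expand: f = -u**3 + 2*u**2*v + 2*u*v**2 - v**3 + v**2.
No constant or linear terms (consistent with a singular point). Quadratic part: v**2. Cubic part: -u**3 + 2*u**2*v + 2*u*v**2 - v**3.
The quadratic part v**2 is a perfect square, so there is a single (double) tangent line v = 0, i.e. y = -3. Restricting the cubic part to that line (v = 0) leaves -u**3 ≠ 0, so f is not divisible by v and the branch is v² ≈ u**3 to lowest order — this is a cusp.
Classification: cusp.


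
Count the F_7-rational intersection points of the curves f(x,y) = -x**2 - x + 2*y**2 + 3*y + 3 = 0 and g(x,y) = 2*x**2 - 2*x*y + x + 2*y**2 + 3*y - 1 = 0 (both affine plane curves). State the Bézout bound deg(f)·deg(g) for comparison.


Common zeros: {(5, 6)}; count = 1; Bézout bound = 4.

deg(f) = 2, deg(g) = 2, so Bézout bound = 4.
Scan x ∈ F_7. For each x, list the y ∈ F_7 with f(x, y) ≡ 0 and those with g(x, y) ≡ 0 (mod 7); the common zeros in that column are the intersection.
  x = 0: f ≡ 0 at y ∈ ∅; g ≡ 0 at y ∈ ∅; common: ∅.
  x = 1: f ≡ 0 at y ∈ {3, 6}; g ≡ 0 at y ∈ ∅; common: ∅.
  x = 2: f ≡ 0 at y ∈ ∅; g ≡ 0 at y ∈ ∅; common: ∅.
  x = 3: f ≡ 0 at y ∈ {4, 5}; g ≡ 0 at y ∈ ∅; common: ∅.
  x = 4: f ≡ 0 at y ∈ ∅; g ≡ 0 at y ∈ {0, 6}; common: ∅.
  x = 5: f ≡ 0 at y ∈ {3, 6}; g ≡ 0 at y ∈ {1, 6}; common: {6}.
  x = 6: f ≡ 0 at y ∈ ∅; g ≡ 0 at y ∈ {0, 1}; common: ∅.
Collecting: common zeros = {(5, 6)}, so the count is 1.
Comparison with the Bézout bound: 1 ≤ 4 = deg(f)·deg(g), as expected for curves with no common component (the affine F_7-count falls short of the bound because intersections may lie at infinity, over extension fields, or carry multiplicity).


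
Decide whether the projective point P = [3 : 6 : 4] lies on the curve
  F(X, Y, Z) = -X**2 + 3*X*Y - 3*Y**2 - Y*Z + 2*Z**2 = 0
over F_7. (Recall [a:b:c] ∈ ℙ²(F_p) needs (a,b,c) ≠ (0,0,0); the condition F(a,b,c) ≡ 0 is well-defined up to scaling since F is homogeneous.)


F(3,6,4) ≡ 1 (mod 7); P is NOT on the curve.

Evaluate F(3, 6, 4) term-by-term (mod 7).
  -X**2 ↦ -1·9·1·1 = -9
  3*X*Y ↦ 3·3·6·1 = 54
  -3*Y**2 ↦ -3·1·36·1 = -108
  -Y*Z ↦ -1·1·6·4 = -24
  2*Z**2 ↦ 2·1·1·16 = 32
Sum: F(3, 6, 4) = (-9) + (54) + (-108) + (-24) + (32) = -55.
Reducing mod 7: -55 ≡ 1 (mod 7).
Since F(a, b, c) ≡ 1 ≠ 0 (mod 7), P does NOT lie on the curve.


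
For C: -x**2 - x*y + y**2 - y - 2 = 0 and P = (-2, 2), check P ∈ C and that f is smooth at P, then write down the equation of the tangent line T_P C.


Tangent line at P: 2*x + 5*y - 6 = 0.

Step 1: f(-2, 2) = 0, so P lies on C.
Step 2: partial derivatives
  f_x(x, y) = -2*x - y, f_y(x, y) = -x + 2*y - 1.
  f_x(P) = 2, f_y(P) = 5 (gradient nonzero, so P is smooth).
Step 3: tangent line at P: 2·(x − -2) + 5·(y − 2) = 0.
Expanding: 2*x + 5*y - 6 = 0.


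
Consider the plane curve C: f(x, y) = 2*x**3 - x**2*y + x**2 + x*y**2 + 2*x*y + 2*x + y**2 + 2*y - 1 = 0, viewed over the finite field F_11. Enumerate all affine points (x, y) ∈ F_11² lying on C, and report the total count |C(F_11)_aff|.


Affine F_11-points: {(2, 6), (2, 8), (7, 0), (9, 2), (9, 3), (10, 7)}; count = 6.

For each of the 121 pairs (x, y) ∈ F_11², evaluate f(x, y) mod 11. Record the zeros.
  x = 0: [0↦10, 1↦2, 2↦7, 3↦3, 4↦1, 5↦1, 6↦3, 7↦7, 8↦2, 9↦10, 10↦9]  zeros at y ∈ ∅
  x = 1: [0↦4, 1↦9, 2↦7, 3↦9, 4↦4, 5↦3, 6↦6, 7↦2, 8↦2, 9↦6, 10↦3]  zeros at y ∈ ∅
  x = 2: [0↦1, 1↦6, 2↦6, 3↦1, 4↦2, 5↦9, 6↦0, 7↦8, 8↦0, 9↦9, 10↦2]  zeros at y ∈ {6, 8}
  x = 3: [0↦2, 1↦5, 2↦5, 3↦2, 4↦7, 5↦9, 6↦8, 7↦4, 8↦8, 9↦9, 10↦7]  zeros at y ∈ ∅
  x = 4: [0↦8, 1↦7, 2↦5, 3↦2, 4↦9, 5↦4, 6↦9, 7↦2, 8↦5, 9↦7, 10↦8]  zeros at y ∈ ∅
  x = 5: [0↦9, 1↦2, 2↦7, 3↦2, 4↦9, 5↦6, 6↦4, 7↦3, 8↦3, 9↦4, 10↦6]  zeros at y ∈ ∅
  x = 6: [0↦6, 1↦2, 2↦1, 3↦3, 4↦8, 5↦5, 6↦5, 7↦8, 8↦3, 9↦1, 10↦2]  zeros at y ∈ ∅
  x = 7: [0↦0, 1↦8, 2↦10, 3↦6, 4↦7, 5↦2, 6↦2, 7↦7, 8↦6, 9↦10, 10↦8]  zeros at y ∈ {0}
  x = 8: [0↦3, 1↦10, 2↦2, 3↦1, 4↦7, 5↦9, 6↦7, 7↦1, 8↦2, 9↦10, 10↦3]  zeros at y ∈ ∅
  x = 9: [0↦5, 1↦9, 2↦0, 3↦0, 4↦9, 5↦5, 6↦10, 7↦2, 8↦3, 9↦2, 10↦10]  zeros at y ∈ {2, 3}
  x = 10: [0↦7, 1↦6, 2↦5, 3↦4, 4↦3, 5↦2, 6↦1, 7↦0, 8↦10, 9↦9, 10↦8]  zeros at y ∈ {7}
Collecting zeros: affine points = {(2, 6), (2, 8), (7, 0), (9, 2), (9, 3), (10, 7)}.
Total count |C(F_11)_aff| = 6.


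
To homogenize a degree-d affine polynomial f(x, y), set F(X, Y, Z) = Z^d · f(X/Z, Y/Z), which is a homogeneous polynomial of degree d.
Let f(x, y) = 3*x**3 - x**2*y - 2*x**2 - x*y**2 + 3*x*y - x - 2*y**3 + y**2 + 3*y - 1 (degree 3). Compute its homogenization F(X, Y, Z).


F(X, Y, Z) = 3*X**3 - X**2*Y - 2*X**2*Z - X*Y**2 + 3*X*Y*Z - X*Z**2 - 2*Y**3 + Y**2*Z + 3*Y*Z**2 - Z**3

deg(f) = 3.
Substitute x = X/Z, y = Y/Z into f, then multiply by Z^3.
  monomial 3·x^3·y^0 ↦ 3·X^3·Y^0·Z^0.
  monomial -1·x^2·y^1 ↦ -1·X^2·Y^1·Z^0.
  monomial -2·x^2·y^0 ↦ -2·X^2·Y^0·Z^1.
  monomial -1·x^1·y^2 ↦ -1·X^1·Y^2·Z^0.
  monomial 3·x^1·y^1 ↦ 3·X^1·Y^1·Z^1.
  monomial -1·x^1·y^0 ↦ -1·X^1·Y^0·Z^2.
  monomial -2·x^0·y^3 ↦ -2·X^0·Y^3·Z^0.
  monomial 1·x^0·y^2 ↦ 1·X^0·Y^2·Z^1.
  monomial 3·x^0·y^1 ↦ 3·X^0·Y^1·Z^2.
  monomial -1·x^0·y^0 ↦ -1·X^0·Y^0·Z^3.
Collecting: F(X, Y, Z) = 3*X**3 - X**2*Y - 2*X**2*Z - X*Y**2 + 3*X*Y*Z - X*Z**2 - 2*Y**3 + Y**2*Z + 3*Y*Z**2 - Z**3.


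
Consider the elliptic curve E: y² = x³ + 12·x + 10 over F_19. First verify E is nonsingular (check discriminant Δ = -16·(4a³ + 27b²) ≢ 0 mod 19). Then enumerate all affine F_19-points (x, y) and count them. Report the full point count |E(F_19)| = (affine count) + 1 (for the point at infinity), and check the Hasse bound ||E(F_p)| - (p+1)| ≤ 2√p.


Affine points = {(1, 2), (1, 17), (2, 2), (2, 17), (3, 4), (3, 15), (5, 9), (5, 10), (7, 0), (9, 7), (9, 12), (10, 3), (10, 16), (12, 1), (12, 18), (13, 8), (13, 11), (16, 2), (16, 17), (17, 4), (17, 15), (18, 4), (18, 15)}; affine count = 23; |E(F_19)| = 24.

Discriminant check: Δ ∝ 4a³ + 27b² = 4·12³ + 27·10² = 4·1728 + 27·100 ≡ 17 (mod 19). Nonzero ⇒ E is nonsingular.
For each x ∈ F_19, compute rhs = x³ + 12·x + 10 mod 19, then count y ∈ F_19 with y² ≡ rhs.
  x = 0: rhs = 10, matching y values: none (0 points).
  x = 1: rhs = 4, matching y values: 2, 17 (2 points).
  x = 2: rhs = 4, matching y values: 2, 17 (2 points).
  x = 3: rhs = 16, matching y values: 4, 15 (2 points).
  x = 4: rhs = 8, matching y values: none (0 points).
  x = 5: rhs = 5, matching y values: 9, 10 (2 points).
  x = 6: rhs = 13, matching y values: none (0 points).
  x = 7: rhs = 0, matching y values: 0 (1 points).
  x = 8: rhs = 10, matching y values: none (0 points).
  x = 9: rhs = 11, matching y values: 7, 12 (2 points).
  x = 10: rhs = 9, matching y values: 3, 16 (2 points).
  x = 11: rhs = 10, matching y values: none (0 points).
  x = 12: rhs = 1, matching y values: 1, 18 (2 points).
  x = 13: rhs = 7, matching y values: 8, 11 (2 points).
  x = 14: rhs = 15, matching y values: none (0 points).
  x = 15: rhs = 12, matching y values: none (0 points).
  x = 16: rhs = 4, matching y values: 2, 17 (2 points).
  x = 17: rhs = 16, matching y values: 4, 15 (2 points).
  x = 18: rhs = 16, matching y values: 4, 15 (2 points).
Total affine count: 23.
Full point count |E(F_19)| = 23 + 1 = 24.
Hasse bound: |24 − (19+1)| = |4| = 4 ≤ 2√19 ≈ 8.7178 ✓.


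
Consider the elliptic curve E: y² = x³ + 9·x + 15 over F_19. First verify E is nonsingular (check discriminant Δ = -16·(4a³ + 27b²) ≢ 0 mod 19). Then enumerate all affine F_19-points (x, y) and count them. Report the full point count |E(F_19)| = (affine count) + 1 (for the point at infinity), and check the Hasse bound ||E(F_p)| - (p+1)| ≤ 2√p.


Affine points = {(1, 5), (1, 14), (4, 1), (4, 18), (6, 0), (11, 1), (11, 18), (13, 7), (13, 12), (14, 4), (14, 15), (18, 9), (18, 10)}; affine count = 13; |E(F_19)| = 14.

Discriminant check: Δ ∝ 4a³ + 27b² = 4·9³ + 27·15² = 4·729 + 27·225 ≡ 4 (mod 19). Nonzero ⇒ E is nonsingular.
For each x ∈ F_19, compute rhs = x³ + 9·x + 15 mod 19, then count y ∈ F_19 with y² ≡ rhs.
  x = 0: rhs = 15, matching y values: none (0 points).
  x = 1: rhs = 6, matching y values: 5, 14 (2 points).
  x = 2: rhs = 3, matching y values: none (0 points).
  x = 3: rhs = 12, matching y values: none (0 points).
  x = 4: rhs = 1, matching y values: 1, 18 (2 points).
  x = 5: rhs = 14, matching y values: none (0 points).
  x = 6: rhs = 0, matching y values: 0 (1 points).
  x = 7: rhs = 3, matching y values: none (0 points).
  x = 8: rhs = 10, matching y values: none (0 points).
  x = 9: rhs = 8, matching y values: none (0 points).
  x = 10: rhs = 3, matching y values: none (0 points).
  x = 11: rhs = 1, matching y values: 1, 18 (2 points).
  x = 12: rhs = 8, matching y values: none (0 points).
  x = 13: rhs = 11, matching y values: 7, 12 (2 points).
  x = 14: rhs = 16, matching y values: 4, 15 (2 points).
  x = 15: rhs = 10, matching y values: none (0 points).
  x = 16: rhs = 18, matching y values: none (0 points).
  x = 17: rhs = 8, matching y values: none (0 points).
  x = 18: rhs = 5, matching y values: 9, 10 (2 points).
Total affine count: 13.
Full point count |E(F_19)| = 13 + 1 = 14.
Hasse bound: |14 − (19+1)| = |-6| = 6 ≤ 2√19 ≈ 8.7178 ✓.


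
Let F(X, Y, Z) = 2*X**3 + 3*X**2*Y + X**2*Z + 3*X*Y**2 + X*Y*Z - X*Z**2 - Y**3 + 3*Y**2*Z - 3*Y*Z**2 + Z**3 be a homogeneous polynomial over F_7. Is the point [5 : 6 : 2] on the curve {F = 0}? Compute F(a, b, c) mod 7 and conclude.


F(5,6,2) ≡ 6 (mod 7); P is NOT on the curve.

Evaluate F(5, 6, 2) term-by-term (mod 7).
  2*X**3 ↦ 2·125·1·1 = 250
  3*X**2*Y ↦ 3·25·6·1 = 450
  X**2*Z ↦ 1·25·1·2 = 50
  3*X*Y**2 ↦ 3·5·36·1 = 540
  X*Y*Z ↦ 1·5·6·2 = 60
  -X*Z**2 ↦ -1·5·1·4 = -20
  -Y**3 ↦ -1·1·216·1 = -216
  3*Y**2*Z ↦ 3·1·36·2 = 216
  -3*Y*Z**2 ↦ -3·1·6·4 = -72
  Z**3 ↦ 1·1·1·8 = 8
Sum: F(5, 6, 2) = (250) + (450) + (50) + (540) + (60) + (-20) + (-216) + (216) + (-72) + (8) = 1266.
Reducing mod 7: 1266 ≡ 6 (mod 7).
Since F(a, b, c) ≡ 6 ≠ 0 (mod 7), P does NOT lie on the curve.


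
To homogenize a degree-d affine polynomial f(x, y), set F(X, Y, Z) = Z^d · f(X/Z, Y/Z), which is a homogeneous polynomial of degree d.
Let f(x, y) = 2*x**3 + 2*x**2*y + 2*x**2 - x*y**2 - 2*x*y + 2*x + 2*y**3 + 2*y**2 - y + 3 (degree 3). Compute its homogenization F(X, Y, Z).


F(X, Y, Z) = 2*X**3 + 2*X**2*Y + 2*X**2*Z - X*Y**2 - 2*X*Y*Z + 2*X*Z**2 + 2*Y**3 + 2*Y**2*Z - Y*Z**2 + 3*Z**3

deg(f) = 3.
Substitute x = X/Z, y = Y/Z into f, then multiply by Z^3.
  monomial 2·x^3·y^0 ↦ 2·X^3·Y^0·Z^0.
  monomial 2·x^2·y^1 ↦ 2·X^2·Y^1·Z^0.
  monomial 2·x^2·y^0 ↦ 2·X^2·Y^0·Z^1.
  monomial -1·x^1·y^2 ↦ -1·X^1·Y^2·Z^0.
  monomial -2·x^1·y^1 ↦ -2·X^1·Y^1·Z^1.
  monomial 2·x^1·y^0 ↦ 2·X^1·Y^0·Z^2.
  monomial 2·x^0·y^3 ↦ 2·X^0·Y^3·Z^0.
  monomial 2·x^0·y^2 ↦ 2·X^0·Y^2·Z^1.
  monomial -1·x^0·y^1 ↦ -1·X^0·Y^1·Z^2.
  monomial 3·x^0·y^0 ↦ 3·X^0·Y^0·Z^3.
Collecting: F(X, Y, Z) = 2*X**3 + 2*X**2*Y + 2*X**2*Z - X*Y**2 - 2*X*Y*Z + 2*X*Z**2 + 2*Y**3 + 2*Y**2*Z - Y*Z**2 + 3*Z**3.
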